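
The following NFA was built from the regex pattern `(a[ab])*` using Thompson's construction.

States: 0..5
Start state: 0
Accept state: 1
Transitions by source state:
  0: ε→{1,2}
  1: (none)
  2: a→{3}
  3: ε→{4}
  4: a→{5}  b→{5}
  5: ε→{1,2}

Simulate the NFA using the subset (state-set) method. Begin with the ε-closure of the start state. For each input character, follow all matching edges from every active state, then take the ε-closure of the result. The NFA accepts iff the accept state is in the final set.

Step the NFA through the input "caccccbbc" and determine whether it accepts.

Answer: REJECT

Steps:
S₀ = ε-closure({0}) = {0,1,2}
'c' @ 1: {}  — state set empty
rest 'accccbbc' ignored (set empty)
final: {}; accept 1 not in set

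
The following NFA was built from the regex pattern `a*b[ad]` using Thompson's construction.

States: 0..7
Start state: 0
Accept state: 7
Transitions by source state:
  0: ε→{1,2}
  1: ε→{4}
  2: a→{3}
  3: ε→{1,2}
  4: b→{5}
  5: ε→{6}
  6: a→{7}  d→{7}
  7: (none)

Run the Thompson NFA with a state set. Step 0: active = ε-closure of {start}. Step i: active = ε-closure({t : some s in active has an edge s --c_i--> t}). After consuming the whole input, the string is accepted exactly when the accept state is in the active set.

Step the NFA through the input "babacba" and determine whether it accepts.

initial (ε-close {0}): {0,1,2,4}
'b' @ 1: {5,6}
'a' @ 2: {7}  (accept∈set)
'b' @ 3: {}  — dead — no transitions
rest 'acba' ignored (set empty)
end set {} — state 7 not in

Answer: REJECT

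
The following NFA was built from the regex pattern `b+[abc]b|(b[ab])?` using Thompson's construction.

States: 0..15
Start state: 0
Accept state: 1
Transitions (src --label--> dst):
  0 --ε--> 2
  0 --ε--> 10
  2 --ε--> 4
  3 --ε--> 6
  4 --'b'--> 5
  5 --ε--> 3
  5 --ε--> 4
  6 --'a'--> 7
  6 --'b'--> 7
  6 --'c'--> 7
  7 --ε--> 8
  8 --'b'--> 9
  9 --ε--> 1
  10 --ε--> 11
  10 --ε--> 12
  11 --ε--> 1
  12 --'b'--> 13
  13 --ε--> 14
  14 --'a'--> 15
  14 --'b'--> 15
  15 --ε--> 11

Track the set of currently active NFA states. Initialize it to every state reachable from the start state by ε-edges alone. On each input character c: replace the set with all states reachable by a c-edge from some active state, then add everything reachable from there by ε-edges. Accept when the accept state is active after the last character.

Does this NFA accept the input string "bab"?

start: ε-closure({0}) = {0,1,2,4,10,11,12}
'b' @ 1: {3,4,5,6,13,14}
'a' @ 2: {1,7,8,11,15}  (accept∈set)
'b' @ 3: {1,9}  (accept∈set)
final: {1,9}; accept 1 in set

Answer: ACCEPT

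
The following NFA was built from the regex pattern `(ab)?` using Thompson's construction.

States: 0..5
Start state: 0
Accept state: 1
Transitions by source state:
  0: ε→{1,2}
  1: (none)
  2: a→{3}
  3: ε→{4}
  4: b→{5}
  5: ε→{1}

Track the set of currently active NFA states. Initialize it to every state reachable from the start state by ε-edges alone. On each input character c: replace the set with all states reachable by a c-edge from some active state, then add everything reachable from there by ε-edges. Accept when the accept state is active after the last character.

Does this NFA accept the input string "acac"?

S₀ = ε-closure({0}) = {0,1,2}
'a' @ 1: {3,4}
'c' @ 2: {}  — no active states
rest 'ac' ignored (set empty)
after full input: {}  (accept=1 not in)

Answer: REJECT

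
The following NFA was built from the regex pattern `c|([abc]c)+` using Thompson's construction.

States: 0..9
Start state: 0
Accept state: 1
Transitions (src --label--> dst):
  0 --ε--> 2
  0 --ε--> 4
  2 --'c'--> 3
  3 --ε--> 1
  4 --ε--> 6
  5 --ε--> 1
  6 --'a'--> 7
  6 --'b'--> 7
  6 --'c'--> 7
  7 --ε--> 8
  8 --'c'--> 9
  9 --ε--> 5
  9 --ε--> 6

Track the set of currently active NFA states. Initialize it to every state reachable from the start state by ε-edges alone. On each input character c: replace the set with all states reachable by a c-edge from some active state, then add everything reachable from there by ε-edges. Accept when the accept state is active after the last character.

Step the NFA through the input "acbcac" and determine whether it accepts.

Answer: ACCEPT

Steps:
initial (ε-close {0}): {0,2,4,6}
'a' @ 1: {7,8}
'c' @ 2: {1,5,6,9}  [accepting]
'b' @ 3: {7,8}
'c' @ 4: {1,5,6,9}  [accepting]
'a' @ 5: {7,8}
'c' @ 6: {1,5,6,9}  [accepting]
after full input: {1,5,6,9}  (accept=1 in)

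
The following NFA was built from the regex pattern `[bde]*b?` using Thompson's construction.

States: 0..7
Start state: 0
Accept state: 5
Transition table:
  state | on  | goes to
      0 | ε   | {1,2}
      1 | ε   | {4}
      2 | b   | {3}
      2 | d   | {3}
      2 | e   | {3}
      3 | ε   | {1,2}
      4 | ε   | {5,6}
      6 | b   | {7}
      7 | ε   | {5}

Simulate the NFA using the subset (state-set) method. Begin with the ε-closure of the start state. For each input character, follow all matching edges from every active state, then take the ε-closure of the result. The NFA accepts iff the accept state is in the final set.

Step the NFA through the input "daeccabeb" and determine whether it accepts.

Answer: REJECT

Trace:
start: ε-closure({0}) = {0,1,2,4,5,6}
'd' @ 1: {1,2,3,4,5,6}  (accept∈set)
'a' @ 2: {}  — no active states
rest 'eccabeb' ignored (set empty)
end set {} — state 5 not in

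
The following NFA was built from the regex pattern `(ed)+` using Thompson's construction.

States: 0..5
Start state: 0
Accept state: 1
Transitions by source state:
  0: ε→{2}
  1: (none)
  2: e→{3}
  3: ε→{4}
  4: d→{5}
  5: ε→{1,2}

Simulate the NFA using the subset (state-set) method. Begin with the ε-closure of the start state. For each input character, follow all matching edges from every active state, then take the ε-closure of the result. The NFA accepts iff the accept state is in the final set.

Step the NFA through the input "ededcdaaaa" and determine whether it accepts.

initial (ε-close {0}): {0,2}
'e' @ 1: {3,4}
'd' @ 2: {1,2,5}  (accept∈set)
'e' @ 3: {3,4}
'd' @ 4: {1,2,5}  (accept∈set)
'c' @ 5: {}  — dead — no transitions
rest 'daaaa' ignored (set empty)
after full input: {}  (accept=1 not in)

Answer: REJECT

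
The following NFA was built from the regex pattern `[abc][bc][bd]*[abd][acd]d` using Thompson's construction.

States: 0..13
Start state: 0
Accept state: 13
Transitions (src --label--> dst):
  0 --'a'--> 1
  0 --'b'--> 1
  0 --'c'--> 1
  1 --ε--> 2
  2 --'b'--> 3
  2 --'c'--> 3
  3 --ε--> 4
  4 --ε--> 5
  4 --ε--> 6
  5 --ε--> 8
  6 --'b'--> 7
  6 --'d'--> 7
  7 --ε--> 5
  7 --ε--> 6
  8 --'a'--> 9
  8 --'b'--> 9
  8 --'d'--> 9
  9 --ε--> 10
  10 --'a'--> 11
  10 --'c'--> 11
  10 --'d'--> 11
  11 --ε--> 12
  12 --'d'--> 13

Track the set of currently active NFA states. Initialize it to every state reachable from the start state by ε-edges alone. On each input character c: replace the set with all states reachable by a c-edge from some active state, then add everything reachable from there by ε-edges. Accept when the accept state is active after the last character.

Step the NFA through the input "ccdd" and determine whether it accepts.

start: ε-closure({0}) = {0}
'c' @ 1: {1,2}
'c' @ 2: {3,4,5,6,8}
'd' @ 3: {5,6,7,8,9,10}
'd' @ 4: {5,6,7,8,9,10,11,12}
after full input: {5,6,7,8,9,10,11,12}  (accept=13 not in)

Answer: REJECT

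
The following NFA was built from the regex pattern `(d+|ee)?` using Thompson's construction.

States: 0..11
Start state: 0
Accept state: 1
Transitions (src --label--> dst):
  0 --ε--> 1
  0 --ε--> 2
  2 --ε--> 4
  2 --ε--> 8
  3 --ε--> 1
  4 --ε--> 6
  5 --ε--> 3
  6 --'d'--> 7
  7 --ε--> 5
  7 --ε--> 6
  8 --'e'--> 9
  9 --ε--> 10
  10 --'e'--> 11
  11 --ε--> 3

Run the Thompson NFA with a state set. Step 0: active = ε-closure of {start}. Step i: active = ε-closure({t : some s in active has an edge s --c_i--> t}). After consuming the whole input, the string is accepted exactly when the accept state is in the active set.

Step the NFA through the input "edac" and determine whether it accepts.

start: ε-closure({0}) = {0,1,2,4,6,8}
'e' @ 1: {9,10}
'd' @ 2: {}  — no active states
rest 'ac' ignored (set empty)
final: {}; accept 1 not in set

Answer: REJECT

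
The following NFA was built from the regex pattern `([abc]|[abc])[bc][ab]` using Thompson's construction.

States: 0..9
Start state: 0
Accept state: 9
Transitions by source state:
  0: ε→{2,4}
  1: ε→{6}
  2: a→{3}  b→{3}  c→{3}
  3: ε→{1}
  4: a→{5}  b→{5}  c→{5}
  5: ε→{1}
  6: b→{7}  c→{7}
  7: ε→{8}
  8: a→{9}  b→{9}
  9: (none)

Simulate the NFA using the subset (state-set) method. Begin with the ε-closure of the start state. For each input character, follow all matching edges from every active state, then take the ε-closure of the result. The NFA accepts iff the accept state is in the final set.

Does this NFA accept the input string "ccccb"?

initial (ε-close {0}): {0,2,4}
'c' @ 1: {1,3,5,6}
'c' @ 2: {7,8}
'c' @ 3: {}  — dead — no transitions
rest 'cb' ignored (set empty)
end set {} — state 9 not in

Answer: REJECT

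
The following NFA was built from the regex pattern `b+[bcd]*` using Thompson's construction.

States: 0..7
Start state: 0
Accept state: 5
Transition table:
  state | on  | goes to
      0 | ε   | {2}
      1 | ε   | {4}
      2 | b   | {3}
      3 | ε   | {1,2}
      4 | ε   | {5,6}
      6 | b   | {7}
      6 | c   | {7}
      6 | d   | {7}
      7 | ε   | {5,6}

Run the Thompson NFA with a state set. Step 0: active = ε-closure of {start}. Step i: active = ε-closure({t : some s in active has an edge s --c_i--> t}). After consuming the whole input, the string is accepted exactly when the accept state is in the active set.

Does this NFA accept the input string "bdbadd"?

start: ε-closure({0}) = {0,2}
'b' @ 1: {1,2,3,4,5,6}  [accepting]
'd' @ 2: {5,6,7}  [accepting]
'b' @ 3: {5,6,7}  [accepting]
'a' @ 4: {}  — state set empty
rest 'dd' ignored (set empty)
after full input: {}  (accept=5 not in)

Answer: REJECT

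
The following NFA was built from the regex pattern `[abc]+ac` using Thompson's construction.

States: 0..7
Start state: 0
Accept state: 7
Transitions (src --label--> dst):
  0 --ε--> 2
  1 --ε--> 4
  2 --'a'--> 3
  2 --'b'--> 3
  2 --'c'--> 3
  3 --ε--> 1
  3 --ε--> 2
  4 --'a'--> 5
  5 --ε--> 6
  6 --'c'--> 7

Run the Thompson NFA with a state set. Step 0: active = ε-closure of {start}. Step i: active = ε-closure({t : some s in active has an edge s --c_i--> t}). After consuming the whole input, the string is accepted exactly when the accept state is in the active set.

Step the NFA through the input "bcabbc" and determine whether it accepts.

initial (ε-close {0}): {0,2}
'b' @ 1: {1,2,3,4}
'c' @ 2: {1,2,3,4}
'a' @ 3: {1,2,3,4,5,6}
'b' @ 4: {1,2,3,4}
'b' @ 5: {1,2,3,4}
'c' @ 6: {1,2,3,4}
after full input: {1,2,3,4}  (accept=7 not in)

Answer: REJECT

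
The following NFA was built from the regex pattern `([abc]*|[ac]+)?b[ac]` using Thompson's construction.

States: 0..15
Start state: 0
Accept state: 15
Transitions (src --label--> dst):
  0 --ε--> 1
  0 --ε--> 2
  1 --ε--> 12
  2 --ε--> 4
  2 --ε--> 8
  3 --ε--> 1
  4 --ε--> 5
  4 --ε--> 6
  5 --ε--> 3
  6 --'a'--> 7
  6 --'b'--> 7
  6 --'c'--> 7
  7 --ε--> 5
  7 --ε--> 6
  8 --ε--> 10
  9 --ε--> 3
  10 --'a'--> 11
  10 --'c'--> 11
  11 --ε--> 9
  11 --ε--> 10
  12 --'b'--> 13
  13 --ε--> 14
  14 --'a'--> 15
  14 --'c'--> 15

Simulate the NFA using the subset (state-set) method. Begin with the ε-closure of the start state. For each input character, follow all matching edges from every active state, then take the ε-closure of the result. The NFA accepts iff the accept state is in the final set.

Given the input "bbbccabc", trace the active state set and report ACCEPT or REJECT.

start: ε-closure({0}) = {0,1,2,3,4,5,6,8,10,12}
'b' @ 1: {1,3,5,6,7,12,13,14}
'b' @ 2: {1,3,5,6,7,12,13,14}
'b' @ 3: {1,3,5,6,7,12,13,14}
'c' @ 4: {1,3,5,6,7,12,15}  [accepting]
'c' @ 5: {1,3,5,6,7,12}
'a' @ 6: {1,3,5,6,7,12}
'b' @ 7: {1,3,5,6,7,12,13,14}
'c' @ 8: {1,3,5,6,7,12,15}  [accepting]
after full input: {1,3,5,6,7,12,15}  (accept=15 in)

Answer: ACCEPT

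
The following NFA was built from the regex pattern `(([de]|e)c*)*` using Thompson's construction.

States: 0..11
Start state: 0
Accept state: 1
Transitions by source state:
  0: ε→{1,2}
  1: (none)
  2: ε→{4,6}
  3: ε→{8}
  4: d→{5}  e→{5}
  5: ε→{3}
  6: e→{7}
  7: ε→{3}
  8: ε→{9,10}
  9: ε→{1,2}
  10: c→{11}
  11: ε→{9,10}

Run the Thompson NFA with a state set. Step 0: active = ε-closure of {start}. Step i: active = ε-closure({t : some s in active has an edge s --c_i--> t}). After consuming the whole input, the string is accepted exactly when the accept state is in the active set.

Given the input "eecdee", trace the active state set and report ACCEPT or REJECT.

S₀ = ε-closure({0}) = {0,1,2,4,6}
'e' @ 1: {1,2,3,4,5,6,7,8,9,10}  [accepting]
'e' @ 2: {1,2,3,4,5,6,7,8,9,10}  [accepting]
'c' @ 3: {1,2,4,6,9,10,11}  [accepting]
'd' @ 4: {1,2,3,4,5,6,8,9,10}  [accepting]
'e' @ 5: {1,2,3,4,5,6,7,8,9,10}  [accepting]
'e' @ 6: {1,2,3,4,5,6,7,8,9,10}  [accepting]
after full input: {1,2,3,4,5,6,7,8,9,10}  (accept=1 in)

Answer: ACCEPT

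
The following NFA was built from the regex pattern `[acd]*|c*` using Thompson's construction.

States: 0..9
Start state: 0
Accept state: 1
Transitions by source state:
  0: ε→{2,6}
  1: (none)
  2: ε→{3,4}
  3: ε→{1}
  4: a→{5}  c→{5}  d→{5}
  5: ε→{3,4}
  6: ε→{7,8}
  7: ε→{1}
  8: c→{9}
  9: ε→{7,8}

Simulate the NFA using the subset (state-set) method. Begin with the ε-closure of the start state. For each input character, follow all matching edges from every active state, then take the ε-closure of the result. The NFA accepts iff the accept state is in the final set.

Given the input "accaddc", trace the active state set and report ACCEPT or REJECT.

S₀ = ε-closure({0}) = {0,1,2,3,4,6,7,8}
'a' @ 1: {1,3,4,5}  [accepting]
'c' @ 2: {1,3,4,5}  [accepting]
'c' @ 3: {1,3,4,5}  [accepting]
'a' @ 4: {1,3,4,5}  [accepting]
'd' @ 5: {1,3,4,5}  [accepting]
'd' @ 6: {1,3,4,5}  [accepting]
'c' @ 7: {1,3,4,5}  [accepting]
final: {1,3,4,5}; accept 1 in set

Answer: ACCEPT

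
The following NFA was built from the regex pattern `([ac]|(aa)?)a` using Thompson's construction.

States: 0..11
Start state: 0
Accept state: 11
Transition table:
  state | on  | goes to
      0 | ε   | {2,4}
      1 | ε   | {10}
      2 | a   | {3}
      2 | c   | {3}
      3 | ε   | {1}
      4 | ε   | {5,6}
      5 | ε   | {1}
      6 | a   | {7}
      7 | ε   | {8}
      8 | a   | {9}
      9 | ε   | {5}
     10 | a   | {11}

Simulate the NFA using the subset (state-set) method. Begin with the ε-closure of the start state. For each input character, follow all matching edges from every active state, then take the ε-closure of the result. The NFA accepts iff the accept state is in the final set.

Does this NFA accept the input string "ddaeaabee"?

start: ε-closure({0}) = {0,1,2,4,5,6,10}
'd' @ 1: {}  — dead — no transitions
rest 'daeaabee' ignored (set empty)
end set {} — state 11 not in

Answer: REJECT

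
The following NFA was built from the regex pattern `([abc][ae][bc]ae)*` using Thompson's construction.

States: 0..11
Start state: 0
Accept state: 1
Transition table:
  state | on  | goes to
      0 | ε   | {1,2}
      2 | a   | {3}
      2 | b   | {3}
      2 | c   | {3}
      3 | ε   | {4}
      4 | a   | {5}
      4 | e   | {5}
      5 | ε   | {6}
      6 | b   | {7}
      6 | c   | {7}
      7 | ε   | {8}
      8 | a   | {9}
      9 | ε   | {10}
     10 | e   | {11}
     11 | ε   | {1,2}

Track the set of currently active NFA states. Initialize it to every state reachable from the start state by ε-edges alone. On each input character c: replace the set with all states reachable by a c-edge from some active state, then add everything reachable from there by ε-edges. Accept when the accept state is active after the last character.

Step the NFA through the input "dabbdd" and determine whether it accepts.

start: ε-closure({0}) = {0,1,2}
'd' @ 1: {}  — no active states
rest 'abbdd' ignored (set empty)
end set {} — state 1 not in

Answer: REJECT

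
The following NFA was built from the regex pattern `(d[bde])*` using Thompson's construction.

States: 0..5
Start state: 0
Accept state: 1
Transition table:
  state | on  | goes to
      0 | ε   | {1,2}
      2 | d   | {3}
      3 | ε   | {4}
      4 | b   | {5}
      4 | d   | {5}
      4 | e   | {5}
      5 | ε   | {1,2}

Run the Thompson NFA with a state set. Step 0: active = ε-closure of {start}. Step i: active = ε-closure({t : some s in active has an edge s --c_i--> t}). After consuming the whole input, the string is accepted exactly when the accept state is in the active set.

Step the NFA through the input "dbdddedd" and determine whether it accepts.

Answer: ACCEPT

Steps:
start: ε-closure({0}) = {0,1,2}
'd' @ 1: {3,4}
'b' @ 2: {1,2,5}  [accepting]
'd' @ 3: {3,4}
'd' @ 4: {1,2,5}  [accepting]
'd' @ 5: {3,4}
'e' @ 6: {1,2,5}  [accepting]
'd' @ 7: {3,4}
'd' @ 8: {1,2,5}  [accepting]
after full input: {1,2,5}  (accept=1 in)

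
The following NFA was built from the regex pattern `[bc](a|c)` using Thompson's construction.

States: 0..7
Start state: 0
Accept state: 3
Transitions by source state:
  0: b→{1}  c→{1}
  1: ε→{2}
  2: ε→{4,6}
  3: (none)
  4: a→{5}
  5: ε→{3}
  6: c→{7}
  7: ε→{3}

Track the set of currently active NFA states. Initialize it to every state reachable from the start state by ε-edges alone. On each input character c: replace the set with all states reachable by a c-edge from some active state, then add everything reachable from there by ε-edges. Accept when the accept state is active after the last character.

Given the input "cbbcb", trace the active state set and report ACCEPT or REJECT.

S₀ = ε-closure({0}) = {0}
'c' @ 1: {1,2,4,6}
'b' @ 2: {}  — dead — no transitions
rest 'bcb' ignored (set empty)
final: {}; accept 3 not in set

Answer: REJECT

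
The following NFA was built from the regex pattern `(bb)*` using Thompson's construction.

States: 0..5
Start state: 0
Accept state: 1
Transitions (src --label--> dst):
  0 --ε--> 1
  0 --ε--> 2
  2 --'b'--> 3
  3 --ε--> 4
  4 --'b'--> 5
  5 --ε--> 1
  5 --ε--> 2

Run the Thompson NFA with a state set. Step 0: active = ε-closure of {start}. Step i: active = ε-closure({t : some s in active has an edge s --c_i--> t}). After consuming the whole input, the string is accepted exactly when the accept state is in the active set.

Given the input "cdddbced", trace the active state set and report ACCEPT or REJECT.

initial (ε-close {0}): {0,1,2}
'c' @ 1: {}  — dead — no transitions
rest 'dddbced' ignored (set empty)
after full input: {}  (accept=1 not in)

Answer: REJECT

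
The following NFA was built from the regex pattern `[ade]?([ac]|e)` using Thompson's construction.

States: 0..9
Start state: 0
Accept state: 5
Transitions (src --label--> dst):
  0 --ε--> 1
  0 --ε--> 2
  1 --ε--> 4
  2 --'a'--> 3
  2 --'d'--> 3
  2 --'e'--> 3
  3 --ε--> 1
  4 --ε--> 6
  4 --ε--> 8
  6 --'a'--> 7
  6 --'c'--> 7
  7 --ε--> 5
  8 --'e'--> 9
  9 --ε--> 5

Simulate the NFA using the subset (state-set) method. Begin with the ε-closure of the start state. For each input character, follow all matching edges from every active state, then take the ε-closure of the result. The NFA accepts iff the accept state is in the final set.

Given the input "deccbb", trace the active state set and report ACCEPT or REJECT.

Answer: REJECT

Trace:
start: ε-closure({0}) = {0,1,2,4,6,8}
'd' @ 1: {1,3,4,6,8}
'e' @ 2: {5,9}  (accept∈set)
'c' @ 3: {}  — no active states
rest 'cbb' ignored (set empty)
after full input: {}  (accept=5 not in)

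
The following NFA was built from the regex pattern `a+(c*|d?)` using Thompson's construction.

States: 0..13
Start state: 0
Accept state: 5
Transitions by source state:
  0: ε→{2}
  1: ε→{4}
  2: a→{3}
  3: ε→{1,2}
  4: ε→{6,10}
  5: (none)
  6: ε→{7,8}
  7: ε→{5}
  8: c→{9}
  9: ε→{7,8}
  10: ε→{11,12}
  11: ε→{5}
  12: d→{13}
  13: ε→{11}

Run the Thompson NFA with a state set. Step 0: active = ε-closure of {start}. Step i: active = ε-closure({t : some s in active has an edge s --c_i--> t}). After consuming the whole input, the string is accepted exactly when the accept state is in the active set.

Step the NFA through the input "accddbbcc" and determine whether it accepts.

Answer: REJECT

Steps:
start: ε-closure({0}) = {0,2}
'a' @ 1: {1,2,3,4,5,6,7,8,10,11,12}  (accept∈set)
'c' @ 2: {5,7,8,9}  (accept∈set)
'c' @ 3: {5,7,8,9}  (accept∈set)
'd' @ 4: {}  — no active states
rest 'dbbcc' ignored (set empty)
end set {} — state 5 not in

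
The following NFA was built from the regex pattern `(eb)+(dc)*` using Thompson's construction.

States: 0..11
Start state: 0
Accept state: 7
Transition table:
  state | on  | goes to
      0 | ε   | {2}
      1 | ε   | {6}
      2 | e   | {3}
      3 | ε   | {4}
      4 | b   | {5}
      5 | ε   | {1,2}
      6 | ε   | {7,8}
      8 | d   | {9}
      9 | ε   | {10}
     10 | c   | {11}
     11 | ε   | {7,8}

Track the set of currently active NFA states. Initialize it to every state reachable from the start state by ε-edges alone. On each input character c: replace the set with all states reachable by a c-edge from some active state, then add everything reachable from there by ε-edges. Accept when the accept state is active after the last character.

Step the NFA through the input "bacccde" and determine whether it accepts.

Answer: REJECT

Steps:
S₀ = ε-closure({0}) = {0,2}
'b' @ 1: {}  — no active states
rest 'acccde' ignored (set empty)
end set {} — state 7 not in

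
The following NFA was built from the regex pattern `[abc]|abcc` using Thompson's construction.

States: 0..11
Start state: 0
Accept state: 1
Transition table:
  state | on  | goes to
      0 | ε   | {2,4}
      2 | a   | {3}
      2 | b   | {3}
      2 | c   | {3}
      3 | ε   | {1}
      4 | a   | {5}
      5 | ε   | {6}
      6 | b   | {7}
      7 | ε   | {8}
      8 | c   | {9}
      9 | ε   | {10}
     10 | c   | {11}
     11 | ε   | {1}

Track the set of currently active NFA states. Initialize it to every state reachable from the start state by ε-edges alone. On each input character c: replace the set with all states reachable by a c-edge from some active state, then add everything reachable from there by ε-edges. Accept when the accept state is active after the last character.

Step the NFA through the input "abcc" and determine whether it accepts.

Answer: ACCEPT

Trace:
start: ε-closure({0}) = {0,2,4}
'a' @ 1: {1,3,5,6}  [accepting]
'b' @ 2: {7,8}
'c' @ 3: {9,10}
'c' @ 4: {1,11}  [accepting]
after full input: {1,11}  (accept=1 in)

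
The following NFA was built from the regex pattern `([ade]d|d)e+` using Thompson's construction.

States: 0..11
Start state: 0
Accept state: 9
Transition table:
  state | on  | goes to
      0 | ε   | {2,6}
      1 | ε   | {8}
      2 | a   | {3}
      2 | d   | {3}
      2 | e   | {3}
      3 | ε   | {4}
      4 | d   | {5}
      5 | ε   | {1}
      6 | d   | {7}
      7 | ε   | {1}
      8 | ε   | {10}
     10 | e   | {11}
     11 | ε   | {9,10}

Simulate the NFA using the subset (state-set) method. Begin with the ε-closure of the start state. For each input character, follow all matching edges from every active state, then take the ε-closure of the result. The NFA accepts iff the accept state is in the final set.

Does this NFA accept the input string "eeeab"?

Answer: REJECT

Steps:
start: ε-closure({0}) = {0,2,6}
'e' @ 1: {3,4}
'e' @ 2: {}  — state set empty
rest 'eab' ignored (set empty)
after full input: {}  (accept=9 not in)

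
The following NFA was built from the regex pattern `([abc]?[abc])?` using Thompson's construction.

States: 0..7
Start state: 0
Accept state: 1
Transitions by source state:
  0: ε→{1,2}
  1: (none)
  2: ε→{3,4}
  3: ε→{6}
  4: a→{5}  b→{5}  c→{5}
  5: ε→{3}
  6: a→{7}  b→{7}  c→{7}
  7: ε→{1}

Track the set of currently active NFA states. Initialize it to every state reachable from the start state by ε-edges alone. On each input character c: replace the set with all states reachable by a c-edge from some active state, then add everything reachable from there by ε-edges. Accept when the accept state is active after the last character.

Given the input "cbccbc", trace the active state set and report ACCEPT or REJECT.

Answer: REJECT

Steps:
S₀ = ε-closure({0}) = {0,1,2,3,4,6}
'c' @ 1: {1,3,5,6,7}  (accept∈set)
'b' @ 2: {1,7}  (accept∈set)
'c' @ 3: {}  — no active states
rest 'cbc' ignored (set empty)
after full input: {}  (accept=1 not in)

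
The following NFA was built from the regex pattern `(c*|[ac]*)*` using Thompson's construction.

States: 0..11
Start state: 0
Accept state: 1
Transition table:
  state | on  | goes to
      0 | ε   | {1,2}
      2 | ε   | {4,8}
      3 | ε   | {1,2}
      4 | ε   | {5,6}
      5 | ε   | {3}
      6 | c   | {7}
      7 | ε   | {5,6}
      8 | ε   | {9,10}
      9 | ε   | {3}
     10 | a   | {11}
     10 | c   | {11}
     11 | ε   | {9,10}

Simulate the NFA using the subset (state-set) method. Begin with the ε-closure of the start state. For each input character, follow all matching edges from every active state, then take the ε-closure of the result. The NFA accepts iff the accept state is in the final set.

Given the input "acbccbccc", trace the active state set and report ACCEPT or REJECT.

S₀ = ε-closure({0}) = {0,1,2,3,4,5,6,8,9,10}
'a' @ 1: {1,2,3,4,5,6,8,9,10,11}  (accept∈set)
'c' @ 2: {1,2,3,4,5,6,7,8,9,10,11}  (accept∈set)
'b' @ 3: {}  — no active states
rest 'ccbccc' ignored (set empty)
final: {}; accept 1 not in set

Answer: REJECT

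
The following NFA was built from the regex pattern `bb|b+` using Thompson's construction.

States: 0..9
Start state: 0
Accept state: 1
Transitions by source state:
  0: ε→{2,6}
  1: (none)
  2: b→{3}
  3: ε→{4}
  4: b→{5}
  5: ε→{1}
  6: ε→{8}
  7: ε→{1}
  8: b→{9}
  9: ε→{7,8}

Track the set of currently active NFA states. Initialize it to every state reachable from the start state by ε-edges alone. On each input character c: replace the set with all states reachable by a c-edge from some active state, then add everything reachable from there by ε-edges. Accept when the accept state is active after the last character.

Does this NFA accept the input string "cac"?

start: ε-closure({0}) = {0,2,6,8}
'c' @ 1: {}  — no active states
rest 'ac' ignored (set empty)
final: {}; accept 1 not in set

Answer: REJECT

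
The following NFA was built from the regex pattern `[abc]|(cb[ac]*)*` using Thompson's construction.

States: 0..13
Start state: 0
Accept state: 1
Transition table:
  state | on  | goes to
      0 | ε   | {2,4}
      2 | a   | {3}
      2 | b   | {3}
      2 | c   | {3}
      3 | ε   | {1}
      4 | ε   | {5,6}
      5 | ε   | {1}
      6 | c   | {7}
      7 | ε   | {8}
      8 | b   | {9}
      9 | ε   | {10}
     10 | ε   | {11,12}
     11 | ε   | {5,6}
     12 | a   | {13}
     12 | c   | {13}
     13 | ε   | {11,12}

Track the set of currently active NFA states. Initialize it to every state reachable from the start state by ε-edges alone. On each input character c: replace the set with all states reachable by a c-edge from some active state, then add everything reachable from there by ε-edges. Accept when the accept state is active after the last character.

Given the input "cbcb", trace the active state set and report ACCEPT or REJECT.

Answer: ACCEPT

Steps:
start: ε-closure({0}) = {0,1,2,4,5,6}
'c' @ 1: {1,3,7,8}  [accepting]
'b' @ 2: {1,5,6,9,10,11,12}  [accepting]
'c' @ 3: {1,5,6,7,8,11,12,13}  [accepting]
'b' @ 4: {1,5,6,9,10,11,12}  [accepting]
final: {1,5,6,9,10,11,12}; accept 1 in set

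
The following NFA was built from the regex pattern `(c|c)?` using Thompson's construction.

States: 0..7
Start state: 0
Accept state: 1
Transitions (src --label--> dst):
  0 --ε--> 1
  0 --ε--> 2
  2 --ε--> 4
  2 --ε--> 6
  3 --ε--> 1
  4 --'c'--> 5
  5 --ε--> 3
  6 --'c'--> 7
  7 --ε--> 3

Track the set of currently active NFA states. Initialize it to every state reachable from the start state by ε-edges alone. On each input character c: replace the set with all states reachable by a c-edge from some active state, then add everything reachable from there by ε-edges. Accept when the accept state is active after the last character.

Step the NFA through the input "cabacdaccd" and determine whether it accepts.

start: ε-closure({0}) = {0,1,2,4,6}
'c' @ 1: {1,3,5,7}  (accept∈set)
'a' @ 2: {}  — state set empty
rest 'bacdaccd' ignored (set empty)
end set {} — state 1 not in

Answer: REJECT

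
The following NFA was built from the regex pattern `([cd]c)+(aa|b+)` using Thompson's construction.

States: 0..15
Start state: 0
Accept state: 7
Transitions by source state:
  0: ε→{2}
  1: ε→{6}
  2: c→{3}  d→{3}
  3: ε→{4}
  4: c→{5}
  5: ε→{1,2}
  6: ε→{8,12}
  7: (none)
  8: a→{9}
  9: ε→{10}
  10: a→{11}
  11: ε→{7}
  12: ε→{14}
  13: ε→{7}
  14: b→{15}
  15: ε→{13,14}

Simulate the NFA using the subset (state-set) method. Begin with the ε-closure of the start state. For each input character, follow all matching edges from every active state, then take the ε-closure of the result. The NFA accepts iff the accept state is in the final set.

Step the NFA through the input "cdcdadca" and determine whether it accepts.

Answer: REJECT

Derivation:
initial (ε-close {0}): {0,2}
'c' @ 1: {3,4}
'd' @ 2: {}  — state set empty
rest 'cdadca' ignored (set empty)
after full input: {}  (accept=7 not in)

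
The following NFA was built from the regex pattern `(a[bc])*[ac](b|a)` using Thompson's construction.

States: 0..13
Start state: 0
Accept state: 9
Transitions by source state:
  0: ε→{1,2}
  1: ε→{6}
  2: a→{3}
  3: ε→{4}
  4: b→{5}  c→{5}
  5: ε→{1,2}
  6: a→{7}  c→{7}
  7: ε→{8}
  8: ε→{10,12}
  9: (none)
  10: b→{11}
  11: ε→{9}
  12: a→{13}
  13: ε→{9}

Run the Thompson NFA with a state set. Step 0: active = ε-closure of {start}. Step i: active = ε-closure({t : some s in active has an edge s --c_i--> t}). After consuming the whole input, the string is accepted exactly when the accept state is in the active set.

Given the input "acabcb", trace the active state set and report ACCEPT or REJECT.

initial (ε-close {0}): {0,1,2,6}
'a' @ 1: {3,4,7,8,10,12}
'c' @ 2: {1,2,5,6}
'a' @ 3: {3,4,7,8,10,12}
'b' @ 4: {1,2,5,6,9,11}  [accepting]
'c' @ 5: {7,8,10,12}
'b' @ 6: {9,11}  [accepting]
final: {9,11}; accept 9 in set

Answer: ACCEPT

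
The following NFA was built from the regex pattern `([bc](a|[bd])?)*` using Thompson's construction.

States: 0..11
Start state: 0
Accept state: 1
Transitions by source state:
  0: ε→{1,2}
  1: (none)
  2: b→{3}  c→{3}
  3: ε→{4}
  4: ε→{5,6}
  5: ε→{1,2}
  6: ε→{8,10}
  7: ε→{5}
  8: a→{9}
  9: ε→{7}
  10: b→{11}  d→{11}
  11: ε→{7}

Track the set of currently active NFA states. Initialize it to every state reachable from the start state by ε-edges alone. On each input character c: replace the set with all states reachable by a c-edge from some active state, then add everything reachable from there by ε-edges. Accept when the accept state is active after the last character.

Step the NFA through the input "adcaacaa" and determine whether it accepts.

S₀ = ε-closure({0}) = {0,1,2}
'a' @ 1: {}  — no active states
rest 'dcaacaa' ignored (set empty)
end set {} — state 1 not in

Answer: REJECT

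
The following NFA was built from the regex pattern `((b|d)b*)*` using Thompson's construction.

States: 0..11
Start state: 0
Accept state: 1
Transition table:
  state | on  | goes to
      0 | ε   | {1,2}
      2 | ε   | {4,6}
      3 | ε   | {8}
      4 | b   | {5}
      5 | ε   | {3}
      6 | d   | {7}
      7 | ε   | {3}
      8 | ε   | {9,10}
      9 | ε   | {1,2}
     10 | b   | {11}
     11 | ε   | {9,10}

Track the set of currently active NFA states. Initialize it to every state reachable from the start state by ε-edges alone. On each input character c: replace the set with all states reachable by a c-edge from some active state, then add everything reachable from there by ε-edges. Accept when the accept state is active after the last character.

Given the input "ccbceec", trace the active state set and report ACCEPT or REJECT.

Answer: REJECT

Steps:
initial (ε-close {0}): {0,1,2,4,6}
'c' @ 1: {}  — state set empty
rest 'cbceec' ignored (set empty)
final: {}; accept 1 not in set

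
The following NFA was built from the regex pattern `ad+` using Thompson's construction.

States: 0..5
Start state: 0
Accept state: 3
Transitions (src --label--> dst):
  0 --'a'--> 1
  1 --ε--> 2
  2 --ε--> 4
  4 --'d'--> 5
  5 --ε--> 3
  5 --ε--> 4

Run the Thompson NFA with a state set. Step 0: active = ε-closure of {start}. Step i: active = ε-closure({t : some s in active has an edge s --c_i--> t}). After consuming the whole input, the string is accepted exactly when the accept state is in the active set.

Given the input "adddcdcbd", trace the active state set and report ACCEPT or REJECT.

Answer: REJECT

Steps:
initial (ε-close {0}): {0}
'a' @ 1: {1,2,4}
'd' @ 2: {3,4,5}  (accept∈set)
'd' @ 3: {3,4,5}  (accept∈set)
'd' @ 4: {3,4,5}  (accept∈set)
'c' @ 5: {}  — state set empty
rest 'dcbd' ignored (set empty)
final: {}; accept 3 not in set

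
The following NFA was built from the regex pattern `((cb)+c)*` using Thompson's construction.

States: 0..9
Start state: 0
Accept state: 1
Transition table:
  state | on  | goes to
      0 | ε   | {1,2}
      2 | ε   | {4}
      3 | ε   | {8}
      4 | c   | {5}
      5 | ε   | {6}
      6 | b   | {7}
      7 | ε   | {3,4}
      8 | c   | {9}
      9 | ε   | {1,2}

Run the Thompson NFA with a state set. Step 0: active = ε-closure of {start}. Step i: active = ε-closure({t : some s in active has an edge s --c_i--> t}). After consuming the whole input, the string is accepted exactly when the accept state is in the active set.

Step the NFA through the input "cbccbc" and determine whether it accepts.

S₀ = ε-closure({0}) = {0,1,2,4}
'c' @ 1: {5,6}
'b' @ 2: {3,4,7,8}
'c' @ 3: {1,2,4,5,6,9}  [accepting]
'c' @ 4: {5,6}
'b' @ 5: {3,4,7,8}
'c' @ 6: {1,2,4,5,6,9}  [accepting]
after full input: {1,2,4,5,6,9}  (accept=1 in)

Answer: ACCEPT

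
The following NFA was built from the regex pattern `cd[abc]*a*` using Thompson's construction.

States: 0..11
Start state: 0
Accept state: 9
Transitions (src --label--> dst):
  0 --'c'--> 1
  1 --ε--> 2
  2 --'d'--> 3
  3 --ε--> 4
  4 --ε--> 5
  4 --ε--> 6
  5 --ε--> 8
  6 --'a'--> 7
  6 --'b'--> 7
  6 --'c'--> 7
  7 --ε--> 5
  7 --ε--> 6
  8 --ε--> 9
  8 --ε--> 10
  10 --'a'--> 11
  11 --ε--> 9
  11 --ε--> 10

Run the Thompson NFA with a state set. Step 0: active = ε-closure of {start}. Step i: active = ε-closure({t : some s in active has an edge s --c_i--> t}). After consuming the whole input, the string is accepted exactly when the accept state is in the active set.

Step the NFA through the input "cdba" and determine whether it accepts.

Answer: ACCEPT

Steps:
S₀ = ε-closure({0}) = {0}
'c' @ 1: {1,2}
'd' @ 2: {3,4,5,6,8,9,10}  [accepting]
'b' @ 3: {5,6,7,8,9,10}  [accepting]
'a' @ 4: {5,6,7,8,9,10,11}  [accepting]
final: {5,6,7,8,9,10,11}; accept 9 in set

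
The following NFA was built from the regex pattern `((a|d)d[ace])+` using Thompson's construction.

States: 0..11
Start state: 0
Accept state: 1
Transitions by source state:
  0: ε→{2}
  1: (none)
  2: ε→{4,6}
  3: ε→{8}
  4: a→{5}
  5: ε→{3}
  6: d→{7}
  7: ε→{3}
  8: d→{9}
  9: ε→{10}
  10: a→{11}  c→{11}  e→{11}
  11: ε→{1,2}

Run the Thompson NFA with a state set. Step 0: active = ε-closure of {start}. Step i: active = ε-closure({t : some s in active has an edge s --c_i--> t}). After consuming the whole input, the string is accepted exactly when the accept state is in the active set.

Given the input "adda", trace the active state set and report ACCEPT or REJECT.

Answer: REJECT

Steps:
initial (ε-close {0}): {0,2,4,6}
'a' @ 1: {3,5,8}
'd' @ 2: {9,10}
'd' @ 3: {}  — no active states
rest 'a' ignored (set empty)
after full input: {}  (accept=1 not in)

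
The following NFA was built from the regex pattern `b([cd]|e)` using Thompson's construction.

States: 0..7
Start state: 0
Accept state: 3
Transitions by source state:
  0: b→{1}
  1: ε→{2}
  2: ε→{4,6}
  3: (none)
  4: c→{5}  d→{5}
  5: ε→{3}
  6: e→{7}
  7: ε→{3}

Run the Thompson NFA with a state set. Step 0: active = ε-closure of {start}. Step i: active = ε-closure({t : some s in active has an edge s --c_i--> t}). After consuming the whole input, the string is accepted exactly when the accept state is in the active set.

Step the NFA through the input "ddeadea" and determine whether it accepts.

Answer: REJECT

Trace:
initial (ε-close {0}): {0}
'd' @ 1: {}  — no active states
rest 'deadea' ignored (set empty)
end set {} — state 3 not in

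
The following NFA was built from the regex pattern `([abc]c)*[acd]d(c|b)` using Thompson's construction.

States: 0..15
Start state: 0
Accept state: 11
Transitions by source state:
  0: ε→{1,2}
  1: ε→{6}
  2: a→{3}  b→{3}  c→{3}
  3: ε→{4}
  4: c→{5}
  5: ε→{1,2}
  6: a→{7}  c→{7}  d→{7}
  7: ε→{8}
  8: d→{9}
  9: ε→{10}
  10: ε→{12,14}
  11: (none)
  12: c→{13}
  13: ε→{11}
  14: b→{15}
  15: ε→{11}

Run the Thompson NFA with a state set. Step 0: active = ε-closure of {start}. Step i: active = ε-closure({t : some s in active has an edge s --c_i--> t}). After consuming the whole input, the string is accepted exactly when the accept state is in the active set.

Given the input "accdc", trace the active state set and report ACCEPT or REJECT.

start: ε-closure({0}) = {0,1,2,6}
'a' @ 1: {3,4,7,8}
'c' @ 2: {1,2,5,6}
'c' @ 3: {3,4,7,8}
'd' @ 4: {9,10,12,14}
'c' @ 5: {11,13}  ✓accept
end set {11,13} — state 11 in

Answer: ACCEPT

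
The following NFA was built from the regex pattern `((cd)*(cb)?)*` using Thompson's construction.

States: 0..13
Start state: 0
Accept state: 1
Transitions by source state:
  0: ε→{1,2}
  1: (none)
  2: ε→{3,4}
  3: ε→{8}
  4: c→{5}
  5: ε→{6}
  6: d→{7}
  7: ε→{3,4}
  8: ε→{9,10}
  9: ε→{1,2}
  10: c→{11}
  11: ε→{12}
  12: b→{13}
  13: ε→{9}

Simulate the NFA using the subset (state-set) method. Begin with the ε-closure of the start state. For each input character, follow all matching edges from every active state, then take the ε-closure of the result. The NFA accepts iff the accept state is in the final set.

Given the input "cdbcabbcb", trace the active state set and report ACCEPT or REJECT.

Answer: REJECT

Derivation:
start: ε-closure({0}) = {0,1,2,3,4,8,9,10}
'c' @ 1: {5,6,11,12}
'd' @ 2: {1,2,3,4,7,8,9,10}  (accept∈set)
'b' @ 3: {}  — state set empty
rest 'cabbcb' ignored (set empty)
final: {}; accept 1 not in set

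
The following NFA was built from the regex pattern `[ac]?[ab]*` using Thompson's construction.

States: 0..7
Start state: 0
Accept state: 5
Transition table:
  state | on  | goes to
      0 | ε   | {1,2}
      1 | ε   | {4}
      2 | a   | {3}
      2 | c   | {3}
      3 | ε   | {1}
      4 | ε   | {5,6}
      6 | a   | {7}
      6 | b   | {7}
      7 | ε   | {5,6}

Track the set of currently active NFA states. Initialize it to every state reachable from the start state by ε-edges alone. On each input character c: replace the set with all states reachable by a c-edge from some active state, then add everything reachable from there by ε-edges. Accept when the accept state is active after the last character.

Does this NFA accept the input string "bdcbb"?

Answer: REJECT

Steps:
initial (ε-close {0}): {0,1,2,4,5,6}
'b' @ 1: {5,6,7}  ✓accept
'd' @ 2: {}  — state set empty
rest 'cbb' ignored (set empty)
end set {} — state 5 not in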